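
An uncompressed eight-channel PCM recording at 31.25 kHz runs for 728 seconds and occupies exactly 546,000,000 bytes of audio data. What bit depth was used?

Bytes per sample = 546,000,000 / (31,250 × 728 × 8) = 546,000,000 / 182,000,000 = 3.
Bit depth = 3 × 8 = 24 bits.

24 bits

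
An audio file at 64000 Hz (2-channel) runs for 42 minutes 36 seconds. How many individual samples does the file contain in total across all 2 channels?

327,168,000 samples

42 minutes 36 seconds = 2,556 s.
64,000 × 2,556 s × 2 ch = 327,168,000 samples.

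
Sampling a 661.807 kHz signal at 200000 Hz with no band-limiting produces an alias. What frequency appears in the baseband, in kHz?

Nyquist = 200,000/2 = 100,000 Hz; 661,807 Hz exceeds it.
Alias = |661,807 − 3×200,000| = |661,807 − 600,000| = 61,807 Hz = 61.807 kHz.

61.807 kHz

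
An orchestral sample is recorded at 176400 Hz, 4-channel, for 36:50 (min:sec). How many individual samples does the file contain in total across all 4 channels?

1,559,376,000 samples

36:50 (min:sec) = 2,210 s.
176,400 × 2,210 s × 4 ch = 1,559,376,000 samples.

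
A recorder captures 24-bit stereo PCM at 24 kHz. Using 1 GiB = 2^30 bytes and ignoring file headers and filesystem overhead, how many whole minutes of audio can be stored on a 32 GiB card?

3,976 minutes

Uncompressed byte rate = 24,000 × 3 × 2 = 144,000 bytes/s.
Capacity = 32 × 1,073,741,824 = 34,359,738,368 bytes.
34,359,738,368 / 144,000 ≈ 238609.29 s → 3,976 minutes.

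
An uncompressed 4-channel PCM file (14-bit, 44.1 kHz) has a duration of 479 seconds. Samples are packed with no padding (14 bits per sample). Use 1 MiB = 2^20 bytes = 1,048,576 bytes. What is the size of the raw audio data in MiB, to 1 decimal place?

Bits = 44,100 × 479 × 14 × 4 = 1,182,938,400 bits = 147,867,300 bytes.
147,867,300 / 1,048,576 = 141.0 MiB.

141.0 MiB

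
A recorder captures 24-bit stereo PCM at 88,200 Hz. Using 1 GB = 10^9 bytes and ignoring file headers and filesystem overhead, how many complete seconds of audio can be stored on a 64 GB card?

120,937 seconds

Uncompressed byte rate = 88,200 × 3 × 2 = 529,200 bytes/s.
Capacity = 64 × 1,000,000,000 = 64,000,000,000 bytes.
64,000,000,000 / 529,200 ≈ 120937.26 s → 120,937 seconds.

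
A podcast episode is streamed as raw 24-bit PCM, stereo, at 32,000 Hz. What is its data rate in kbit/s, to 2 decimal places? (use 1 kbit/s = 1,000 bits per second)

1536.00 kbit/s

Bit rate = 32,000 × 24 × 2 = 1,536,000 bits/s.
= 1536.00 kbit/s.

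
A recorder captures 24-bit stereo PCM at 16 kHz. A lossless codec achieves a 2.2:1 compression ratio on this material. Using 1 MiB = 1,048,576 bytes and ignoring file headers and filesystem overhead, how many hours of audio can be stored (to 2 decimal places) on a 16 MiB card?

Uncompressed byte rate = 16,000 × 3 × 2 = 96,000 bytes/s.
After 2.2:1 compression, effective rate ≈ 43636.36 bytes/s.
Capacity = 16 × 1,048,576 = 16,777,216 bytes.
16,777,216 / effective rate ≈ 384.48 s → 0.11 hours.

0.11 hours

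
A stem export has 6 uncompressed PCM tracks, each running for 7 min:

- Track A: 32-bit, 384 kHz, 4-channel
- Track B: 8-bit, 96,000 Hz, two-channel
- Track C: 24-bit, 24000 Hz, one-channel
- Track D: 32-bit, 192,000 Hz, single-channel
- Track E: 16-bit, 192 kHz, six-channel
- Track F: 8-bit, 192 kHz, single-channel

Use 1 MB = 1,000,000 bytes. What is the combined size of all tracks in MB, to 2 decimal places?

7 min = 420 s.
Track A: 384,000 × 420 × 4 × 4 = 2,580,480,000 bytes.
Track B: 96,000 × 420 × 1 × 2 = 80,640,000 bytes.
Track C: 24,000 × 420 × 3 × 1 = 30,240,000 bytes.
Track D: 192,000 × 420 × 4 × 1 = 322,560,000 bytes.
Track E: 192,000 × 420 × 2 × 6 = 967,680,000 bytes.
Track F: 192,000 × 420 × 1 × 1 = 80,640,000 bytes.
Total = 4,062,240,000 bytes = 4062.24 MB.

4062.24 MB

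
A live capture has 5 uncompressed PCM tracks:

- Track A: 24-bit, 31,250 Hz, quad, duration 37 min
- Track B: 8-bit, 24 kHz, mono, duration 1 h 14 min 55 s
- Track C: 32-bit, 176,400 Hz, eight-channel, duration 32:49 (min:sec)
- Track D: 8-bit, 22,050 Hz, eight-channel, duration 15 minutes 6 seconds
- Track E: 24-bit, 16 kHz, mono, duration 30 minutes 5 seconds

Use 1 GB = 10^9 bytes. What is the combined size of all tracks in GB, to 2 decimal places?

Track A: 37 min = 2,220 s; 31,250 × 2,220 × 3 × 4 = 832,500,000 bytes.
Track B: 1 h 14 min 55 s = 4,495 s; 24,000 × 4,495 × 1 × 1 = 107,880,000 bytes.
Track C: 32:49 (min:sec) = 1,969 s; 176,400 × 1,969 × 4 × 8 = 11,114,611,200 bytes.
Track D: 15 minutes 6 seconds = 906 s; 22,050 × 906 × 1 × 8 = 159,818,400 bytes.
Track E: 30 minutes 5 seconds = 1,805 s; 16,000 × 1,805 × 3 × 1 = 86,640,000 bytes.
Total = 12,301,449,600 bytes = 12.30 GB.

12.30 GB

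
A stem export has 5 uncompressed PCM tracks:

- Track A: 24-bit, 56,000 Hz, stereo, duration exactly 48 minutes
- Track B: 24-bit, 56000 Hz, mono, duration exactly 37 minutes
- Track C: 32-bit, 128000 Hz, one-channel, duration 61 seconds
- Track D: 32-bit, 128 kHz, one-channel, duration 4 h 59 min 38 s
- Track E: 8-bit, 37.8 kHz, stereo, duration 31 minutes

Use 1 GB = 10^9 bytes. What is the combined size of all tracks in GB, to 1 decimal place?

Track A: exactly 48 minutes = 2,880 s; 56,000 × 2,880 × 3 × 2 = 967,680,000 bytes.
Track B: exactly 37 minutes = 2,220 s; 56,000 × 2,220 × 3 × 1 = 372,960,000 bytes.
Track C: 128,000 × 61 × 4 × 1 = 31,232,000 bytes.
Track D: 4 h 59 min 38 s = 17,978 s; 128,000 × 17,978 × 4 × 1 = 9,204,736,000 bytes.
Track E: 31 minutes = 1,860 s; 37,800 × 1,860 × 1 × 2 = 140,616,000 bytes.
Total = 10,717,224,000 bytes = 10.7 GB.

10.7 GB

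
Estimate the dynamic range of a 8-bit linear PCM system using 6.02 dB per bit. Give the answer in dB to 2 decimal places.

48.16 dB

8 × 6.02 = 48.16 dB.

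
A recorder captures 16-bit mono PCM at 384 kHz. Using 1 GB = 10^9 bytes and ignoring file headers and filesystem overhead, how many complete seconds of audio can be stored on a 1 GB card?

Uncompressed byte rate = 384,000 × 2 × 1 = 768,000 bytes/s.
Capacity = 1 × 1,000,000,000 = 1,000,000,000 bytes.
1,000,000,000 / 768,000 ≈ 1302.08 s → 1,302 seconds.

1,302 seconds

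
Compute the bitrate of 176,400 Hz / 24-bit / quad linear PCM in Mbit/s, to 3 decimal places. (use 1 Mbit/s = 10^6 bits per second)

Bit rate = 176,400 × 24 × 4 = 16,934,400 bits/s.
= 16.934 Mbit/s.

16.934 Mbit/s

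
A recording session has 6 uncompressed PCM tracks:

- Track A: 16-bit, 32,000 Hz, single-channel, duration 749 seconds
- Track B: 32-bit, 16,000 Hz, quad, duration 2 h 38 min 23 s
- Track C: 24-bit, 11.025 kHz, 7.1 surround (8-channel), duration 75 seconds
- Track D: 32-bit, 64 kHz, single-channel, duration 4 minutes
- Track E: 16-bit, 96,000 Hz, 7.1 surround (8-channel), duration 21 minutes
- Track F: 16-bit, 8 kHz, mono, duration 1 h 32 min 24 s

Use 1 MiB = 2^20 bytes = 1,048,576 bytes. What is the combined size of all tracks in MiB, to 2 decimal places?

4373.60 MiB

Track A: 32,000 × 749 × 2 × 1 = 47,936,000 bytes.
Track B: 2 h 38 min 23 s = 9,503 s; 16,000 × 9,503 × 4 × 4 = 2,432,768,000 bytes.
Track C: 11,025 × 75 × 3 × 8 = 19,845,000 bytes.
Track D: 4 minutes = 240 s; 64,000 × 240 × 4 × 1 = 61,440,000 bytes.
Track E: 21 minutes = 1,260 s; 96,000 × 1,260 × 2 × 8 = 1,935,360,000 bytes.
Track F: 1 h 32 min 24 s = 5,544 s; 8,000 × 5,544 × 2 × 1 = 88,704,000 bytes.
Total = 4,586,053,000 bytes = 4373.60 MiB.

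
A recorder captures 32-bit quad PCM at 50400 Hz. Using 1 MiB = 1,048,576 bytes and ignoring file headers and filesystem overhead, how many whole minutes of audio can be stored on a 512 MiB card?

Uncompressed byte rate = 50,400 × 4 × 4 = 806,400 bytes/s.
Capacity = 512 × 1,048,576 = 536,870,912 bytes.
536,870,912 / 806,400 ≈ 665.76 s → 11 minutes.

11 minutes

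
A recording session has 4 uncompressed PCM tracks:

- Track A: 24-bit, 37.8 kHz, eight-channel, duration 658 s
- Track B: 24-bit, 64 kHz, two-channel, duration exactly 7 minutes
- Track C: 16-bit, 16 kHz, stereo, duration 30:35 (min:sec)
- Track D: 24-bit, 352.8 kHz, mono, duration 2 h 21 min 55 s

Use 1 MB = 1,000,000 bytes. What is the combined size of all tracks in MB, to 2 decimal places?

Track A: 37,800 × 658 × 3 × 8 = 596,937,600 bytes.
Track B: exactly 7 minutes = 420 s; 64,000 × 420 × 3 × 2 = 161,280,000 bytes.
Track C: 30:35 (min:sec) = 1,835 s; 16,000 × 1,835 × 2 × 2 = 117,440,000 bytes.
Track D: 2 h 21 min 55 s = 8,515 s; 352,800 × 8,515 × 3 × 1 = 9,012,276,000 bytes.
Total = 9,887,933,600 bytes = 9887.93 MB.

9887.93 MB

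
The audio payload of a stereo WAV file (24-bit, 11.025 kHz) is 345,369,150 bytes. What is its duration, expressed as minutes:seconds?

Byte rate = 11,025 × 3 × 2 = 66,150 bytes/s.
Duration = 345,369,150 / 66,150 = 5,221 s.
5,221 s = 87:01.

87:01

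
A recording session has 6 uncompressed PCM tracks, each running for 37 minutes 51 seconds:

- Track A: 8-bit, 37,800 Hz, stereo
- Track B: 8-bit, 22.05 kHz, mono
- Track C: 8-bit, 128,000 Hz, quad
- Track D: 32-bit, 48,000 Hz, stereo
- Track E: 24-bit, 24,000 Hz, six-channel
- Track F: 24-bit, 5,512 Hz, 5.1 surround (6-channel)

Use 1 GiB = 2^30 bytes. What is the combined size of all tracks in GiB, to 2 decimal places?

3.23 GiB

37 minutes 51 seconds = 2,271 s.
Track A: 37,800 × 2,271 × 1 × 2 = 171,687,600 bytes.
Track B: 22,050 × 2,271 × 1 × 1 = 50,075,550 bytes.
Track C: 128,000 × 2,271 × 1 × 4 = 1,162,752,000 bytes.
Track D: 48,000 × 2,271 × 4 × 2 = 872,064,000 bytes.
Track E: 24,000 × 2,271 × 3 × 6 = 981,072,000 bytes.
Track F: 5,512 × 2,271 × 3 × 6 = 225,319,536 bytes.
Total = 3,462,970,686 bytes = 3.23 GiB.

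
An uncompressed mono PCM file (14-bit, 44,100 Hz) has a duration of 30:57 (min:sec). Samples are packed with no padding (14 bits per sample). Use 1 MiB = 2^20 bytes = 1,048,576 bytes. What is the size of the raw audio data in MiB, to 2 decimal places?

Duration = 30:57 (min:sec) = 1,857 s.
Bits = 44,100 × 1,857 × 14 × 1 = 1,146,511,800 bits = 143,313,975 bytes.
143,313,975 / 1,048,576 = 136.67 MiB.

136.67 MiB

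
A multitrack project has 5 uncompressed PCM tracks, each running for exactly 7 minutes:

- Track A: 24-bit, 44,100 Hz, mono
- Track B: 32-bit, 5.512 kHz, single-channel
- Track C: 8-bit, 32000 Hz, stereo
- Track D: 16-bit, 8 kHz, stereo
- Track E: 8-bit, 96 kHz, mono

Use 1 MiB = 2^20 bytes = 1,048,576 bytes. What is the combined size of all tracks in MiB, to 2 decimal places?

exactly 7 minutes = 420 s.
Track A: 44,100 × 420 × 3 × 1 = 55,566,000 bytes.
Track B: 5,512 × 420 × 4 × 1 = 9,260,160 bytes.
Track C: 32,000 × 420 × 1 × 2 = 26,880,000 bytes.
Track D: 8,000 × 420 × 2 × 2 = 13,440,000 bytes.
Track E: 96,000 × 420 × 1 × 1 = 40,320,000 bytes.
Total = 145,466,160 bytes = 138.73 MiB.

138.73 MiB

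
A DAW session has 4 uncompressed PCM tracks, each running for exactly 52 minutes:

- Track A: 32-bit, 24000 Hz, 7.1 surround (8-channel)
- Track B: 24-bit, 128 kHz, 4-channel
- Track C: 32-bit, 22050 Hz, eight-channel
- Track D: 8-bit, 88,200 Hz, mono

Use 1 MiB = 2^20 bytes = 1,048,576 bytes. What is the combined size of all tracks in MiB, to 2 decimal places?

exactly 52 minutes = 3,120 s.
Track A: 24,000 × 3,120 × 4 × 8 = 2,396,160,000 bytes.
Track B: 128,000 × 3,120 × 3 × 4 = 4,792,320,000 bytes.
Track C: 22,050 × 3,120 × 4 × 8 = 2,201,472,000 bytes.
Track D: 88,200 × 3,120 × 1 × 1 = 275,184,000 bytes.
Total = 9,665,136,000 bytes = 9217.39 MiB.

9217.39 MiB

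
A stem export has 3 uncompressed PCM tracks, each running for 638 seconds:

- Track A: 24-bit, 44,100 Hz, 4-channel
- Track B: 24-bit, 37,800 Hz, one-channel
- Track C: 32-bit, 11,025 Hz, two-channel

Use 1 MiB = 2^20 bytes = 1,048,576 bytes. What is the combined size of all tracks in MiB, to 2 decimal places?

Track A: 44,100 × 638 × 3 × 4 = 337,629,600 bytes.
Track B: 37,800 × 638 × 3 × 1 = 72,349,200 bytes.
Track C: 11,025 × 638 × 4 × 2 = 56,271,600 bytes.
Total = 466,250,400 bytes = 444.65 MiB.

444.65 MiB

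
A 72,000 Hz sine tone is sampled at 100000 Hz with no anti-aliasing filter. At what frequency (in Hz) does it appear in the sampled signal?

28,000 Hz

Nyquist = 100,000/2 = 50,000 Hz; 72,000 Hz exceeds it.
Alias = |72,000 − 1×100,000| = |72,000 − 100,000| = 28,000 Hz.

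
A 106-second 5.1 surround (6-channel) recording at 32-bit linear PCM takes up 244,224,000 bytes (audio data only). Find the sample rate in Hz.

96,000 Hz

Bytes = sample_rate × seconds × bytes_per_sample × channels.
sample_rate = 244,224,000 / (106 × 4 × 6) = 244,224,000 / 2,544 = 96,000 Hz.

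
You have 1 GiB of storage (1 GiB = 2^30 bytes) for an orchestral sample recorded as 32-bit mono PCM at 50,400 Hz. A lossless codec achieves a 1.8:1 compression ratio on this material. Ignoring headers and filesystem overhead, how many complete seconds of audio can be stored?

Uncompressed byte rate = 50,400 × 4 × 1 = 201,600 bytes/s.
After 1.8:1 compression, effective rate ≈ 112000 bytes/s.
Capacity = 1 × 1,073,741,824 = 1,073,741,824 bytes.
1,073,741,824 / effective rate ≈ 9586.98 s → 9,586 seconds.

9,586 seconds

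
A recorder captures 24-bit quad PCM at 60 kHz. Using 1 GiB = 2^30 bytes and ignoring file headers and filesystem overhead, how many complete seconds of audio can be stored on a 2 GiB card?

2,982 seconds

Uncompressed byte rate = 60,000 × 3 × 4 = 720,000 bytes/s.
Capacity = 2 × 1,073,741,824 = 2,147,483,648 bytes.
2,147,483,648 / 720,000 ≈ 2982.62 s → 2,982 seconds.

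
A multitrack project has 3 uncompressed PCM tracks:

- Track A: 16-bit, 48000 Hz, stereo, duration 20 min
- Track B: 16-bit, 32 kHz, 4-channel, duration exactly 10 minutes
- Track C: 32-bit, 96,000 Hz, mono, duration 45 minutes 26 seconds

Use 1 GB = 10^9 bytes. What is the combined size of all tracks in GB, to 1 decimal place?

1.4 GB

Track A: 20 min = 1,200 s; 48,000 × 1,200 × 2 × 2 = 230,400,000 bytes.
Track B: exactly 10 minutes = 600 s; 32,000 × 600 × 2 × 4 = 153,600,000 bytes.
Track C: 45 minutes 26 seconds = 2,726 s; 96,000 × 2,726 × 4 × 1 = 1,046,784,000 bytes.
Total = 1,430,784,000 bytes = 1.4 GB.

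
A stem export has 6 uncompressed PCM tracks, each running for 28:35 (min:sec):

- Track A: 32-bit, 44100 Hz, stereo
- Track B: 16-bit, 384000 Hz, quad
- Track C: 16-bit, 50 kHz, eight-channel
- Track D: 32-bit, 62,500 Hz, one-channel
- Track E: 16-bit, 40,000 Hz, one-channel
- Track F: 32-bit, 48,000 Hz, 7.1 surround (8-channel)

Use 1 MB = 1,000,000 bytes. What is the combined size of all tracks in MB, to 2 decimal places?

28:35 (min:sec) = 1,715 s.
Track A: 44,100 × 1,715 × 4 × 2 = 605,052,000 bytes.
Track B: 384,000 × 1,715 × 2 × 4 = 5,268,480,000 bytes.
Track C: 50,000 × 1,715 × 2 × 8 = 1,372,000,000 bytes.
Track D: 62,500 × 1,715 × 4 × 1 = 428,750,000 bytes.
Track E: 40,000 × 1,715 × 2 × 1 = 137,200,000 bytes.
Track F: 48,000 × 1,715 × 4 × 8 = 2,634,240,000 bytes.
Total = 10,445,722,000 bytes = 10445.72 MB.

10445.72 MB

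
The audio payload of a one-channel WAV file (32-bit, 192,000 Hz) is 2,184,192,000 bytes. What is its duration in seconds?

2,844 seconds

Byte rate = 192,000 × 4 × 1 = 768,000 bytes/s.
Duration = 2,184,192,000 / 768,000 = 2,844 s.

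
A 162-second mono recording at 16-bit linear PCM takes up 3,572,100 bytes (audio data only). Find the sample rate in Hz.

11,025 Hz

Bytes = sample_rate × seconds × bytes_per_sample × channels.
sample_rate = 3,572,100 / (162 × 2 × 1) = 3,572,100 / 324 = 11,025 Hz.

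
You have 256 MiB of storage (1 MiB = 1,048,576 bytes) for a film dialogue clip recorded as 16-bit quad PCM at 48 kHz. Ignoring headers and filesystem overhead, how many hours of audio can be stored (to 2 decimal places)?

0.19 hours

Uncompressed byte rate = 48,000 × 2 × 4 = 384,000 bytes/s.
Capacity = 256 × 1,048,576 = 268,435,456 bytes.
268,435,456 / 384,000 ≈ 699.05 s → 0.19 hours.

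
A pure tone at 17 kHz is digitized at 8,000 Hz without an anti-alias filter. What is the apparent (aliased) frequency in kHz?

1 kHz

Nyquist = 8,000/2 = 4,000 Hz; 17,000 Hz exceeds it.
Alias = |17,000 − 2×8,000| = |17,000 − 16,000| = 1,000 Hz = 1 kHz.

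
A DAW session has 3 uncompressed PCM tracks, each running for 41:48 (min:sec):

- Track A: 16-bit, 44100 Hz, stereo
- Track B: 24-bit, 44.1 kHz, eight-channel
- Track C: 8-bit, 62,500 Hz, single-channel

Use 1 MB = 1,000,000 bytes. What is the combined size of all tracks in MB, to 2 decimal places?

41:48 (min:sec) = 2,508 s.
Track A: 44,100 × 2,508 × 2 × 2 = 442,411,200 bytes.
Track B: 44,100 × 2,508 × 3 × 8 = 2,654,467,200 bytes.
Track C: 62,500 × 2,508 × 1 × 1 = 156,750,000 bytes.
Total = 3,253,628,400 bytes = 3253.63 MB.

3253.63 MB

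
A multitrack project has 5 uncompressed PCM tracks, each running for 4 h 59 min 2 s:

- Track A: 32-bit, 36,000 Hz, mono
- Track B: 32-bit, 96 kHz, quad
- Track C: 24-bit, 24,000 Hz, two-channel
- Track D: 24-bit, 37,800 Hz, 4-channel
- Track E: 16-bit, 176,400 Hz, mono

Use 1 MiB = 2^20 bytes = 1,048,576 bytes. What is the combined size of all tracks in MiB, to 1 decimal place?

45008.3 MiB

4 h 59 min 2 s = 17,942 s.
Track A: 36,000 × 17,942 × 4 × 1 = 2,583,648,000 bytes.
Track B: 96,000 × 17,942 × 4 × 4 = 27,558,912,000 bytes.
Track C: 24,000 × 17,942 × 3 × 2 = 2,583,648,000 bytes.
Track D: 37,800 × 17,942 × 3 × 4 = 8,138,491,200 bytes.
Track E: 176,400 × 17,942 × 2 × 1 = 6,329,937,600 bytes.
Total = 47,194,636,800 bytes = 45008.3 MiB.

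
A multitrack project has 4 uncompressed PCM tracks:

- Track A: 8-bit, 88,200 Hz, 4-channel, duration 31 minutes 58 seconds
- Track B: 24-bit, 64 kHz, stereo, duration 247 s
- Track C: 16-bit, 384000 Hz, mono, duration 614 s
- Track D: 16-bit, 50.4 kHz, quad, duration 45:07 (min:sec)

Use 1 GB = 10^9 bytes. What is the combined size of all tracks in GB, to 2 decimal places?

Track A: 31 minutes 58 seconds = 1,918 s; 88,200 × 1,918 × 1 × 4 = 676,670,400 bytes.
Track B: 64,000 × 247 × 3 × 2 = 94,848,000 bytes.
Track C: 384,000 × 614 × 2 × 1 = 471,552,000 bytes.
Track D: 45:07 (min:sec) = 2,707 s; 50,400 × 2,707 × 2 × 4 = 1,091,462,400 bytes.
Total = 2,334,532,800 bytes = 2.33 GB.

2.33 GB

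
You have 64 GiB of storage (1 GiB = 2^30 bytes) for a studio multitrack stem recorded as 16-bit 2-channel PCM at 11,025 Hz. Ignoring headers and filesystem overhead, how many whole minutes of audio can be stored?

25,971 minutes

Uncompressed byte rate = 11,025 × 2 × 2 = 44,100 bytes/s.
Capacity = 64 × 1,073,741,824 = 68,719,476,736 bytes.
68,719,476,736 / 44,100 ≈ 1558264.78 s → 25,971 minutes.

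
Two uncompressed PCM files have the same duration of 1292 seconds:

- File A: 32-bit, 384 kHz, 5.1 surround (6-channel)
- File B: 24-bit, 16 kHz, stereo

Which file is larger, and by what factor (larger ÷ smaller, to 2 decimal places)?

File A: 384,000 × 4 × 6 = 9,216,000 bytes/s.
File B: 16,000 × 3 × 2 = 96,000 bytes/s.
File A is larger; ratio = 11,907,072,000 / 124,032,000 = 96.00.

File A, by a factor of 96.00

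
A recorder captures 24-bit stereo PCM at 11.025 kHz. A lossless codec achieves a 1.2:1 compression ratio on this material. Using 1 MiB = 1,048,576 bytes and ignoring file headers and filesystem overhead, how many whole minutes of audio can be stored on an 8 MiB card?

Uncompressed byte rate = 11,025 × 3 × 2 = 66,150 bytes/s.
After 1.2:1 compression, effective rate ≈ 55125 bytes/s.
Capacity = 8 × 1,048,576 = 8,388,608 bytes.
8,388,608 / effective rate ≈ 152.17 s → 2 minutes.

2 minutes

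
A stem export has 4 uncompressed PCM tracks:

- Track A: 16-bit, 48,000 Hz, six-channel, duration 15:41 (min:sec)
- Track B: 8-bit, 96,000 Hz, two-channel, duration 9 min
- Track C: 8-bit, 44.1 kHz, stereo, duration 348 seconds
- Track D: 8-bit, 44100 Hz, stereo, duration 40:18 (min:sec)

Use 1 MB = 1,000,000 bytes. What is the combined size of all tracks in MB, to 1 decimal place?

889.7 MB

Track A: 15:41 (min:sec) = 941 s; 48,000 × 941 × 2 × 6 = 542,016,000 bytes.
Track B: 9 min = 540 s; 96,000 × 540 × 1 × 2 = 103,680,000 bytes.
Track C: 44,100 × 348 × 1 × 2 = 30,693,600 bytes.
Track D: 40:18 (min:sec) = 2,418 s; 44,100 × 2,418 × 1 × 2 = 213,267,600 bytes.
Total = 889,657,200 bytes = 889.7 MB.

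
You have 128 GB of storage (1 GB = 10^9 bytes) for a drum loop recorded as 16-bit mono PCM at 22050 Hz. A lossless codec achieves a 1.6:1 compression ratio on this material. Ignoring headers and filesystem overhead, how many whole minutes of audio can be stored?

Uncompressed byte rate = 22,050 × 2 × 1 = 44,100 bytes/s.
After 1.6:1 compression, effective rate ≈ 27562.5 bytes/s.
Capacity = 128 × 1,000,000,000 = 128,000,000,000 bytes.
128,000,000,000 / effective rate ≈ 4643990.93 s → 77,399 minutes.

77,399 minutes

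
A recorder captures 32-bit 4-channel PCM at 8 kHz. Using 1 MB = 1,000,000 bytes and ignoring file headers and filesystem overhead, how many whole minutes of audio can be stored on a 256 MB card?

Uncompressed byte rate = 8,000 × 4 × 4 = 128,000 bytes/s.
Capacity = 256 × 1,000,000 = 256,000,000 bytes.
256,000,000 / 128,000 ≈ 2000 s → 33 minutes.

33 minutes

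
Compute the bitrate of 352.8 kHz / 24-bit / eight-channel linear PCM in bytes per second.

8,467,200 bytes/s

Bit rate = 352,800 × 24 × 8 = 67,737,600 bits/s.
67,737,600 / 8 = 8,467,200 bytes/s.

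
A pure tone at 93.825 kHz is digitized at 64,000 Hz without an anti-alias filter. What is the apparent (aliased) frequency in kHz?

29.825 kHz

Nyquist = 64,000/2 = 32,000 Hz; 93,825 Hz exceeds it.
Alias = |93,825 − 1×64,000| = |93,825 − 64,000| = 29,825 Hz = 29.825 kHz.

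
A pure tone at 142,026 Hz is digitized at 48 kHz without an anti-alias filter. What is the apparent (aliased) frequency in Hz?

Nyquist = 48,000/2 = 24,000 Hz; 142,026 Hz exceeds it.
Alias = |142,026 − 3×48,000| = |142,026 − 144,000| = 1,974 Hz.

1,974 Hz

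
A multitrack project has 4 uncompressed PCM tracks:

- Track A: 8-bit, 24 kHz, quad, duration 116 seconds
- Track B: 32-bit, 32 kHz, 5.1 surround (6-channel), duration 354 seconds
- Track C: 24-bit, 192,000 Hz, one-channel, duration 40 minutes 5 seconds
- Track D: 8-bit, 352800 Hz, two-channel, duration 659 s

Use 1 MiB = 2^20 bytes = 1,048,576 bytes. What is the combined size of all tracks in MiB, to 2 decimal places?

2034.45 MiB

Track A: 24,000 × 116 × 1 × 4 = 11,136,000 bytes.
Track B: 32,000 × 354 × 4 × 6 = 271,872,000 bytes.
Track C: 40 minutes 5 seconds = 2,405 s; 192,000 × 2,405 × 3 × 1 = 1,385,280,000 bytes.
Track D: 352,800 × 659 × 1 × 2 = 464,990,400 bytes.
Total = 2,133,278,400 bytes = 2034.45 MiB.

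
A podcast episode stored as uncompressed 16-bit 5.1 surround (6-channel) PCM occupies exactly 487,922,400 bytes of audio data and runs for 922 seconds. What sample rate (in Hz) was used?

Bytes = sample_rate × seconds × bytes_per_sample × channels.
sample_rate = 487,922,400 / (922 × 2 × 6) = 487,922,400 / 11,064 = 44,100 Hz.

44,100 Hz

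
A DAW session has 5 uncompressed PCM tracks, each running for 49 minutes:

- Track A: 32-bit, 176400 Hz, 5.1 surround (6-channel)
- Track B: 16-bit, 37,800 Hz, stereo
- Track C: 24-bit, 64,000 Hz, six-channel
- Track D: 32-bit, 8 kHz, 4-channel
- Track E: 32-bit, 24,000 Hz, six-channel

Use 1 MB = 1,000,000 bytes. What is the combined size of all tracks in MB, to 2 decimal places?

49 minutes = 2,940 s.
Track A: 176,400 × 2,940 × 4 × 6 = 12,446,784,000 bytes.
Track B: 37,800 × 2,940 × 2 × 2 = 444,528,000 bytes.
Track C: 64,000 × 2,940 × 3 × 6 = 3,386,880,000 bytes.
Track D: 8,000 × 2,940 × 4 × 4 = 376,320,000 bytes.
Track E: 24,000 × 2,940 × 4 × 6 = 1,693,440,000 bytes.
Total = 18,347,952,000 bytes = 18347.95 MB.

18347.95 MB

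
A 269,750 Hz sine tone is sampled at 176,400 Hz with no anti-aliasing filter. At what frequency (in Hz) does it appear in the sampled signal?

83,050 Hz

Nyquist = 176,400/2 = 88,200 Hz; 269,750 Hz exceeds it.
Alias = |269,750 − 2×176,400| = |269,750 − 352,800| = 83,050 Hz.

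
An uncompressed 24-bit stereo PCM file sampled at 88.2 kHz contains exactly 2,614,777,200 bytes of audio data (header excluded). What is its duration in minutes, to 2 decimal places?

Byte rate = 88,200 × 3 × 2 = 529,200 bytes/s.
Duration = 2,614,777,200 / 529,200 = 4,941 s.
4,941 s / 60 = 82.35 minutes.

82.35 minutes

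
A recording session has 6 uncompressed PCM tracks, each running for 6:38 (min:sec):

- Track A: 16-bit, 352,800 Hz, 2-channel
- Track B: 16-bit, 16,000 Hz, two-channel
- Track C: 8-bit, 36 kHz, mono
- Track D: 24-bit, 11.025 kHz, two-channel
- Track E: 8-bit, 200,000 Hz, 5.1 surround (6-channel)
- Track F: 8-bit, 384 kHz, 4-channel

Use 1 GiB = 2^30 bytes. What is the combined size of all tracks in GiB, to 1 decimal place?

1.6 GiB

6:38 (min:sec) = 398 s.
Track A: 352,800 × 398 × 2 × 2 = 561,657,600 bytes.
Track B: 16,000 × 398 × 2 × 2 = 25,472,000 bytes.
Track C: 36,000 × 398 × 1 × 1 = 14,328,000 bytes.
Track D: 11,025 × 398 × 3 × 2 = 26,327,700 bytes.
Track E: 200,000 × 398 × 1 × 6 = 477,600,000 bytes.
Track F: 384,000 × 398 × 1 × 4 = 611,328,000 bytes.
Total = 1,716,713,300 bytes = 1.6 GiB.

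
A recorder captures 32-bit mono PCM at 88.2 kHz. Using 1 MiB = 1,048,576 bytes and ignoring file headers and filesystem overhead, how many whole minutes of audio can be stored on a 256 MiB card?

12 minutes

Uncompressed byte rate = 88,200 × 4 × 1 = 352,800 bytes/s.
Capacity = 256 × 1,048,576 = 268,435,456 bytes.
268,435,456 / 352,800 ≈ 760.87 s → 12 minutes.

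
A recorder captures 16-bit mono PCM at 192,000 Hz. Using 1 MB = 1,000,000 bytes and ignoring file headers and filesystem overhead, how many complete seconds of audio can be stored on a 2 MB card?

Uncompressed byte rate = 192,000 × 2 × 1 = 384,000 bytes/s.
Capacity = 2 × 1,000,000 = 2,000,000 bytes.
2,000,000 / 384,000 ≈ 5.21 s → 5 seconds.

5 seconds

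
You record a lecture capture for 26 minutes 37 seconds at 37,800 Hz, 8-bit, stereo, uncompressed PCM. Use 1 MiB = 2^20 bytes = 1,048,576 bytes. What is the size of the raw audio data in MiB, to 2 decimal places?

115.14 MiB

Duration = 26 minutes 37 seconds = 1,597 s.
Bytes = 37,800 samples/s × 1,597 s × 1 bytes/sample × 2 ch = 120,733,200 bytes.
120,733,200 / 1,048,576 = 115.14 MiB.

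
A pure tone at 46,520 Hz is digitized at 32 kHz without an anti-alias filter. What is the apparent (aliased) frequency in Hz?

14,520 Hz

Nyquist = 32,000/2 = 16,000 Hz; 46,520 Hz exceeds it.
Alias = |46,520 − 1×32,000| = |46,520 − 32,000| = 14,520 Hz.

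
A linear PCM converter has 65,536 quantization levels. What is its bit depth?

log2(65,536) = 16.

16 bits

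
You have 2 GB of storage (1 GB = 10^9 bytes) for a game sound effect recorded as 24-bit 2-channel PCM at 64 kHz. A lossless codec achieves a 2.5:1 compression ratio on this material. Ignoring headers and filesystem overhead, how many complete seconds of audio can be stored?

13,020 seconds

Uncompressed byte rate = 64,000 × 3 × 2 = 384,000 bytes/s.
After 2.5:1 compression, effective rate ≈ 153600 bytes/s.
Capacity = 2 × 1,000,000,000 = 2,000,000,000 bytes.
2,000,000,000 / effective rate ≈ 13020.83 s → 13,020 seconds.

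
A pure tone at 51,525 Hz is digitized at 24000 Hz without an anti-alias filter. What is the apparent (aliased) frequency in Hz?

Nyquist = 24,000/2 = 12,000 Hz; 51,525 Hz exceeds it.
Alias = |51,525 − 2×24,000| = |51,525 − 48,000| = 3,525 Hz.

3,525 Hz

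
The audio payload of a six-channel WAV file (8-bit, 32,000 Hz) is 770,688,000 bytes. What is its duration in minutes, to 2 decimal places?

66.90 minutes

Byte rate = 32,000 × 1 × 6 = 192,000 bytes/s.
Duration = 770,688,000 / 192,000 = 4,014 s.
4,014 s / 60 = 66.90 minutes.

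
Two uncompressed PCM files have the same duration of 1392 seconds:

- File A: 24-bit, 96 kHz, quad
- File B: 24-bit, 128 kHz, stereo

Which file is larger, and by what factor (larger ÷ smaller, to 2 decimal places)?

File A: 96,000 × 3 × 4 = 1,152,000 bytes/s.
File B: 128,000 × 3 × 2 = 768,000 bytes/s.
File A is larger; ratio = 1,603,584,000 / 1,069,056,000 = 1.50.

File A, by a factor of 1.50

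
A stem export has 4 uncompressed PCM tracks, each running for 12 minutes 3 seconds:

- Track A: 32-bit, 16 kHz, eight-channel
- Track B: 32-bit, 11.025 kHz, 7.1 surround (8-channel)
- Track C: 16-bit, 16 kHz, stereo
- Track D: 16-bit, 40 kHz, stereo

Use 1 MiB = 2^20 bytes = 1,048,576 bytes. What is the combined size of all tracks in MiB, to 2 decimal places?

12 minutes 3 seconds = 723 s.
Track A: 16,000 × 723 × 4 × 8 = 370,176,000 bytes.
Track B: 11,025 × 723 × 4 × 8 = 255,074,400 bytes.
Track C: 16,000 × 723 × 2 × 2 = 46,272,000 bytes.
Track D: 40,000 × 723 × 2 × 2 = 115,680,000 bytes.
Total = 787,202,400 bytes = 750.73 MiB.

750.73 MiB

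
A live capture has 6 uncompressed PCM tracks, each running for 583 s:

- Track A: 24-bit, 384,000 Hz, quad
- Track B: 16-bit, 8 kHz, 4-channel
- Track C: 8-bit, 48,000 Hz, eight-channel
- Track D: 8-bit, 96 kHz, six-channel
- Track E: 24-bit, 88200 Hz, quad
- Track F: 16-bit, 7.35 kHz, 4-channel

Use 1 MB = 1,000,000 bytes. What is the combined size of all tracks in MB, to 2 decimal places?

Track A: 384,000 × 583 × 3 × 4 = 2,686,464,000 bytes.
Track B: 8,000 × 583 × 2 × 4 = 37,312,000 bytes.
Track C: 48,000 × 583 × 1 × 8 = 223,872,000 bytes.
Track D: 96,000 × 583 × 1 × 6 = 335,808,000 bytes.
Track E: 88,200 × 583 × 3 × 4 = 617,047,200 bytes.
Track F: 7,350 × 583 × 2 × 4 = 34,280,400 bytes.
Total = 3,934,783,600 bytes = 3934.78 MB.

3934.78 MB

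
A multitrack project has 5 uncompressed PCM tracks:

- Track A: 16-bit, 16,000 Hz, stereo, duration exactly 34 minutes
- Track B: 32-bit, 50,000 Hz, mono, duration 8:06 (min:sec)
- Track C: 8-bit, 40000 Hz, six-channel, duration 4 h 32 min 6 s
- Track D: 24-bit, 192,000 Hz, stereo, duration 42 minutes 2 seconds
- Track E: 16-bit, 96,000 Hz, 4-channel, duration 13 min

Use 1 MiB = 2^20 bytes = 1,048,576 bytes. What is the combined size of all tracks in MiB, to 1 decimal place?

7296.0 MiB

Track A: exactly 34 minutes = 2,040 s; 16,000 × 2,040 × 2 × 2 = 130,560,000 bytes.
Track B: 8:06 (min:sec) = 486 s; 50,000 × 486 × 4 × 1 = 97,200,000 bytes.
Track C: 4 h 32 min 6 s = 16,326 s; 40,000 × 16,326 × 1 × 6 = 3,918,240,000 bytes.
Track D: 42 minutes 2 seconds = 2,522 s; 192,000 × 2,522 × 3 × 2 = 2,905,344,000 bytes.
Track E: 13 min = 780 s; 96,000 × 780 × 2 × 4 = 599,040,000 bytes.
Total = 7,650,384,000 bytes = 7296.0 MiB.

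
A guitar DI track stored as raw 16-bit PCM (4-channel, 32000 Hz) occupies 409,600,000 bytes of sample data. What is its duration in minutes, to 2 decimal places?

26.67 minutes

Byte rate = 32,000 × 2 × 4 = 256,000 bytes/s.
Duration = 409,600,000 / 256,000 = 1,600 s.
1,600 s / 60 = 26.67 minutes.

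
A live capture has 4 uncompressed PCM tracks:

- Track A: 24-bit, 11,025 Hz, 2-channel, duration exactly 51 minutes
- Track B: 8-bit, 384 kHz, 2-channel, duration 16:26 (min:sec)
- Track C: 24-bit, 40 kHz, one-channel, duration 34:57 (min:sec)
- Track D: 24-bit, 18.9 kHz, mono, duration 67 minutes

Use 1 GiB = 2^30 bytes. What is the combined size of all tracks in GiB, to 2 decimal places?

1.34 GiB

Track A: exactly 51 minutes = 3,060 s; 11,025 × 3,060 × 3 × 2 = 202,419,000 bytes.
Track B: 16:26 (min:sec) = 986 s; 384,000 × 986 × 1 × 2 = 757,248,000 bytes.
Track C: 34:57 (min:sec) = 2,097 s; 40,000 × 2,097 × 3 × 1 = 251,640,000 bytes.
Track D: 67 minutes = 4,020 s; 18,900 × 4,020 × 3 × 1 = 227,934,000 bytes.
Total = 1,439,241,000 bytes = 1.34 GiB.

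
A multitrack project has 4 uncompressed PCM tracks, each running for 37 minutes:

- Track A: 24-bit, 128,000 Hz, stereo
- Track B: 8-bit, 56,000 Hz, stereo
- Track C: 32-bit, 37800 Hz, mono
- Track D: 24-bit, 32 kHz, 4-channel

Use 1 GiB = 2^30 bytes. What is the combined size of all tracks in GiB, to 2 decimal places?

2.93 GiB

37 minutes = 2,220 s.
Track A: 128,000 × 2,220 × 3 × 2 = 1,704,960,000 bytes.
Track B: 56,000 × 2,220 × 1 × 2 = 248,640,000 bytes.
Track C: 37,800 × 2,220 × 4 × 1 = 335,664,000 bytes.
Track D: 32,000 × 2,220 × 3 × 4 = 852,480,000 bytes.
Total = 3,141,744,000 bytes = 2.93 GiB.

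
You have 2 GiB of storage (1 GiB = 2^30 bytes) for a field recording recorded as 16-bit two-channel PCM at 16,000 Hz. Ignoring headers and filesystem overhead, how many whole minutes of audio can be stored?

559 minutes

Uncompressed byte rate = 16,000 × 2 × 2 = 64,000 bytes/s.
Capacity = 2 × 1,073,741,824 = 2,147,483,648 bytes.
2,147,483,648 / 64,000 ≈ 33554.43 s → 559 minutes.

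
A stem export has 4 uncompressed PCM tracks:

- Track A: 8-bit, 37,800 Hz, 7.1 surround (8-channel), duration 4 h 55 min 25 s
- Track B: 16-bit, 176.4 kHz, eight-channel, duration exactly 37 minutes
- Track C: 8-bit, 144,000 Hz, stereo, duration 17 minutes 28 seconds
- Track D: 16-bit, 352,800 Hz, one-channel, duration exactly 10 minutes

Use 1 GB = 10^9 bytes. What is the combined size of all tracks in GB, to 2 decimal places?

Track A: 4 h 55 min 25 s = 17,725 s; 37,800 × 17,725 × 1 × 8 = 5,360,040,000 bytes.
Track B: exactly 37 minutes = 2,220 s; 176,400 × 2,220 × 2 × 8 = 6,265,728,000 bytes.
Track C: 17 minutes 28 seconds = 1,048 s; 144,000 × 1,048 × 1 × 2 = 301,824,000 bytes.
Track D: exactly 10 minutes = 600 s; 352,800 × 600 × 2 × 1 = 423,360,000 bytes.
Total = 12,350,952,000 bytes = 12.35 GB.

12.35 GB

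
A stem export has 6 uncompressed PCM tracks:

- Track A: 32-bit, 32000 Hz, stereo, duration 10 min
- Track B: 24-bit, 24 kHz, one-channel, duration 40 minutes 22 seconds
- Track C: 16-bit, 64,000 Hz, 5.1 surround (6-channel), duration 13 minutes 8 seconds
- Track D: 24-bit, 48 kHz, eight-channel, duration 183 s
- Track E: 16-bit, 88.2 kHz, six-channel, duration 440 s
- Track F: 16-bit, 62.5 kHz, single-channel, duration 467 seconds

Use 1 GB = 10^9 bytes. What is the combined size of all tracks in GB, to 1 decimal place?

1.7 GB

Track A: 10 min = 600 s; 32,000 × 600 × 4 × 2 = 153,600,000 bytes.
Track B: 40 minutes 22 seconds = 2,422 s; 24,000 × 2,422 × 3 × 1 = 174,384,000 bytes.
Track C: 13 minutes 8 seconds = 788 s; 64,000 × 788 × 2 × 6 = 605,184,000 bytes.
Track D: 48,000 × 183 × 3 × 8 = 210,816,000 bytes.
Track E: 88,200 × 440 × 2 × 6 = 465,696,000 bytes.
Track F: 62,500 × 467 × 2 × 1 = 58,375,000 bytes.
Total = 1,668,055,000 bytes = 1.7 GB.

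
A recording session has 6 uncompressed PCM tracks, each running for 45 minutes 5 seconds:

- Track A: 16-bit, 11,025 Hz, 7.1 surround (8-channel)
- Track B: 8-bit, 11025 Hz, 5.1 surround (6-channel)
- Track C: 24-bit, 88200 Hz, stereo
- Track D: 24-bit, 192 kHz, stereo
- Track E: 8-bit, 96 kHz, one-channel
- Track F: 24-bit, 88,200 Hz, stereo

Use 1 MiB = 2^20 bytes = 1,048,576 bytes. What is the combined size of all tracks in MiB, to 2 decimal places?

45 minutes 5 seconds = 2,705 s.
Track A: 11,025 × 2,705 × 2 × 8 = 477,162,000 bytes.
Track B: 11,025 × 2,705 × 1 × 6 = 178,935,750 bytes.
Track C: 88,200 × 2,705 × 3 × 2 = 1,431,486,000 bytes.
Track D: 192,000 × 2,705 × 3 × 2 = 3,116,160,000 bytes.
Track E: 96,000 × 2,705 × 1 × 1 = 259,680,000 bytes.
Track F: 88,200 × 2,705 × 3 × 2 = 1,431,486,000 bytes.
Total = 6,894,909,750 bytes = 6575.50 MiB.

6575.50 MiB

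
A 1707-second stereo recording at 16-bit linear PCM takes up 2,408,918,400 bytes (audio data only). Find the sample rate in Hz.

352,800 Hz

Bytes = sample_rate × seconds × bytes_per_sample × channels.
sample_rate = 2,408,918,400 / (1,707 × 2 × 2) = 2,408,918,400 / 6,828 = 352,800 Hz.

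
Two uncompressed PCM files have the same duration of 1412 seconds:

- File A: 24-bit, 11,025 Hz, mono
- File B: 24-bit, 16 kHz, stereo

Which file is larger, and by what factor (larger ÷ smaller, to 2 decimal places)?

File B, by a factor of 2.90

File A: 11,025 × 3 × 1 = 33,075 bytes/s.
File B: 16,000 × 3 × 2 = 96,000 bytes/s.
File B is larger; ratio = 135,552,000 / 46,701,900 = 2.90.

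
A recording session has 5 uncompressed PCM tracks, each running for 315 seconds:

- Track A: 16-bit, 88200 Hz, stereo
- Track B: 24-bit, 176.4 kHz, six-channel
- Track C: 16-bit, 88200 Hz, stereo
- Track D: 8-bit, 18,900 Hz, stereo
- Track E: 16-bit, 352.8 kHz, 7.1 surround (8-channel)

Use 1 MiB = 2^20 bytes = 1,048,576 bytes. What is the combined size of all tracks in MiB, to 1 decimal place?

Track A: 88,200 × 315 × 2 × 2 = 111,132,000 bytes.
Track B: 176,400 × 315 × 3 × 6 = 1,000,188,000 bytes.
Track C: 88,200 × 315 × 2 × 2 = 111,132,000 bytes.
Track D: 18,900 × 315 × 1 × 2 = 11,907,000 bytes.
Track E: 352,800 × 315 × 2 × 8 = 1,778,112,000 bytes.
Total = 3,012,471,000 bytes = 2872.9 MiB.

2872.9 MiB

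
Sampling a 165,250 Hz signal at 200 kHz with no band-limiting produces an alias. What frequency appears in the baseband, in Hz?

34,750 Hz

Nyquist = 200,000/2 = 100,000 Hz; 165,250 Hz exceeds it.
Alias = |165,250 − 1×200,000| = |165,250 − 200,000| = 34,750 Hz.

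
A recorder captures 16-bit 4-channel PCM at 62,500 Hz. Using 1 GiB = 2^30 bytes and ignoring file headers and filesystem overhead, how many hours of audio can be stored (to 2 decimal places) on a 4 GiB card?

2.39 hours

Uncompressed byte rate = 62,500 × 2 × 4 = 500,000 bytes/s.
Capacity = 4 × 1,073,741,824 = 4,294,967,296 bytes.
4,294,967,296 / 500,000 ≈ 8589.93 s → 2.39 hours.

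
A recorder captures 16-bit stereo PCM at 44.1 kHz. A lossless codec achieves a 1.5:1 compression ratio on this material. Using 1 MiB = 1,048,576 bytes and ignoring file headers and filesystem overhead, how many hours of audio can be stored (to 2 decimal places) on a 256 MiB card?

Uncompressed byte rate = 44,100 × 2 × 2 = 176,400 bytes/s.
After 1.5:1 compression, effective rate ≈ 117600 bytes/s.
Capacity = 256 × 1,048,576 = 268,435,456 bytes.
268,435,456 / effective rate ≈ 2282.61 s → 0.63 hours.

0.63 hours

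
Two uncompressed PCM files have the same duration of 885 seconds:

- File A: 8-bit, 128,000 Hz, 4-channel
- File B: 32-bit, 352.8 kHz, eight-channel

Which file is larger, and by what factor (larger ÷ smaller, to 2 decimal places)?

File B, by a factor of 22.05

File A: 128,000 × 1 × 4 = 512,000 bytes/s.
File B: 352,800 × 4 × 8 = 11,289,600 bytes/s.
File B is larger; ratio = 9,991,296,000 / 453,120,000 = 22.05.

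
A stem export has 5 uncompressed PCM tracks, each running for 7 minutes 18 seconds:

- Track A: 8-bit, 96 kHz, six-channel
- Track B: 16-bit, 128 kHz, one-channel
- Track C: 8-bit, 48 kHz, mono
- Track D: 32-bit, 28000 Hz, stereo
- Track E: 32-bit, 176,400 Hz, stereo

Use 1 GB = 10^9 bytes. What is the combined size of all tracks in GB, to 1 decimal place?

1.1 GB

7 minutes 18 seconds = 438 s.
Track A: 96,000 × 438 × 1 × 6 = 252,288,000 bytes.
Track B: 128,000 × 438 × 2 × 1 = 112,128,000 bytes.
Track C: 48,000 × 438 × 1 × 1 = 21,024,000 bytes.
Track D: 28,000 × 438 × 4 × 2 = 98,112,000 bytes.
Track E: 176,400 × 438 × 4 × 2 = 618,105,600 bytes.
Total = 1,101,657,600 bytes = 1.1 GB.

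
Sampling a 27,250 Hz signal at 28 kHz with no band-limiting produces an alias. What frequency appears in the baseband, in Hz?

750 Hz

Nyquist = 28,000/2 = 14,000 Hz; 27,250 Hz exceeds it.
Alias = |27,250 − 1×28,000| = |27,250 − 28,000| = 750 Hz.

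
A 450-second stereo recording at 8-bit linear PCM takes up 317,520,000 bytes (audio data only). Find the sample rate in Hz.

Bytes = sample_rate × seconds × bytes_per_sample × channels.
sample_rate = 317,520,000 / (450 × 1 × 2) = 317,520,000 / 900 = 352,800 Hz.

352,800 Hz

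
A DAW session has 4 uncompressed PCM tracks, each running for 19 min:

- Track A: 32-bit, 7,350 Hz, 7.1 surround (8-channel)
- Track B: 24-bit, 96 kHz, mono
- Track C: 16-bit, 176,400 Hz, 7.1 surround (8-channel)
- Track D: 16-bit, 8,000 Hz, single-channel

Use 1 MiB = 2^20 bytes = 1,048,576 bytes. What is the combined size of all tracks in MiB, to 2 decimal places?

3654.69 MiB

19 min = 1,140 s.
Track A: 7,350 × 1,140 × 4 × 8 = 268,128,000 bytes.
Track B: 96,000 × 1,140 × 3 × 1 = 328,320,000 bytes.
Track C: 176,400 × 1,140 × 2 × 8 = 3,217,536,000 bytes.
Track D: 8,000 × 1,140 × 2 × 1 = 18,240,000 bytes.
Total = 3,832,224,000 bytes = 3654.69 MiB.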